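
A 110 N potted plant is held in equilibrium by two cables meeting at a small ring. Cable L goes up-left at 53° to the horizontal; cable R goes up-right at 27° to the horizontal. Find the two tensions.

ΣF_x = 0: −T_L·cos53° + T_R·cos27° = 0 → T_R = 0.675433·T_L.
ΣF_y = 0: T_L·sin53° + T_R·sin27° = 110.
Substitute: T_L·(0.798636 + 0.675433·0.45399) = 110 → T_L = 99.5227 ≈ 99.52 N.
Then T_R = 0.675433 × 99.5227 = 67.22 N.

T_L = 99.52 N, T_R = 67.22 N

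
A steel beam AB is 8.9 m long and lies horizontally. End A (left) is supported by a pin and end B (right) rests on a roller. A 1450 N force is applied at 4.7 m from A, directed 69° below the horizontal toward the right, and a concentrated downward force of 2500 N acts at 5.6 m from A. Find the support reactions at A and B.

ΣM about A: B_y·8.9 − 1450·sin69°·4.7 − 2500·5.6 = 0 → B_y = 20362.4/8.9 = 2287.91 ≈ 2288 N.
ΣF_y = 0: A_y + 2287.91 − 1450·sin69° − 2500 = 0 → A_y = 1566 N.
ΣF_x = 0: A_x + 1450·cos69° = 0 → A_x = -519.6 N.

A_x = -519.6 N, A_y = 1566 N, B_y = 2288 N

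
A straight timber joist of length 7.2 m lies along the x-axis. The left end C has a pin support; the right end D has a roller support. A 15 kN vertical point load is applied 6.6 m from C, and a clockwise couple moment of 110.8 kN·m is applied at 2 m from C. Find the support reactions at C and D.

ΣM about C: D_y·7.2 − 15·6.6 − 110.8 = 0 → D_y = 209.8/7.2 = 29.1389 ≈ 29.14 kN.
ΣF_y = 0: C_y + 29.1389 − 15 = 0 → C_y = -14.14 kN.
ΣF_x = 0: no horizontal applied forces, so C_x = 0.

C_x = 0, C_y = -14.14 kN, D_y = 29.14 kN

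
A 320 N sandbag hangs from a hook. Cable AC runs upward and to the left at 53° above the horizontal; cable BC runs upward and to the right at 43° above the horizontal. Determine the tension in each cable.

ΣF_x = 0: −T_AC·cos53° + T_BC·cos43° = 0 → T_BC = 0.822878·T_AC.
ΣF_y = 0: T_AC·sin53° + T_BC·sin43° = 320.
Substitute: T_AC·(0.798636 + 0.822878·0.681998) = 320 → T_AC = 235.322 ≈ 235.3 N.
Then T_BC = 0.822878 × 235.322 = 193.6 N.

T_AC = 235.3 N, T_BC = 193.6 N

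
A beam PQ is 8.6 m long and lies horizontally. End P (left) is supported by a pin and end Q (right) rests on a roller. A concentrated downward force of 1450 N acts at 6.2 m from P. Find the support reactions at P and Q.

Taking moments about P: Q_y·8.6 − 1450·6.2 = 0 → Q_y = 8990/8.6 = 1045.35 ≈ 1045 N.
ΣF_y = 0: P_y + 1045.35 − 1450 = 0 → P_y = 404.7 N.
ΣF_x = 0: no horizontal applied forces, so P_x = 0.

P_x = 0, P_y = 404.7 N, Q_y = 1045 N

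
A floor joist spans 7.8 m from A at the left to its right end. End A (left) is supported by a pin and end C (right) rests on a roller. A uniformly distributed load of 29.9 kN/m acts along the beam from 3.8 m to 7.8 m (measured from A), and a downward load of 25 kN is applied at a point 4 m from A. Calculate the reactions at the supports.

A_x = 0, A_y = 42.85 kN, C_y = 101.8 kN

Resultant of the distributed load: 29.9 × 4 = 119.6 kN at 5.8 m from A.
Moments about A: C_y·7.8 − (29.9·4)·5.8 − 25·4 = 0 → C_y = 793.68/7.8 = 101.754 ≈ 101.8 kN.
ΣF_y = 0: A_y + 101.754 − 29.9·4 − 25 = 0 → A_y = 42.85 kN.
ΣF_x = 0: no horizontal applied forces, so A_x = 0.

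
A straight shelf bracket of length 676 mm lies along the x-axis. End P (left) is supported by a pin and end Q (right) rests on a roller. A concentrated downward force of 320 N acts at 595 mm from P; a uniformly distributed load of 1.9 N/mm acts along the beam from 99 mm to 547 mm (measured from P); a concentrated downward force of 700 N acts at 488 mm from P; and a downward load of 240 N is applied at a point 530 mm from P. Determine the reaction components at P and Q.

P_x = 0, P_y = 729.3 N, Q_y = 1382 N

Resultant of the distributed load: 1.9 × 448 = 851.2 N at 323 mm from P.
Moments about P: Q_y·676 − 320·595 − (1.9·448)·323 − 700·488 − 240·530 = 0 → Q_y = 934137.6/676 = 1381.86 ≈ 1382 N.
ΣF_y = 0: P_y + 1381.86 − 320 − 1.9·448 − 700 − 240 = 0 → P_y = 729.3 N.
ΣF_x = 0: no horizontal applied forces, so P_x = 0.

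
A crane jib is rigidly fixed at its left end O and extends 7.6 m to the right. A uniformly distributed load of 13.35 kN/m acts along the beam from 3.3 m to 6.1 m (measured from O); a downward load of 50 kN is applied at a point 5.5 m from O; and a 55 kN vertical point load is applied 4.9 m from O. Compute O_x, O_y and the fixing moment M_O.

O_x = 0, O_y = 142.4 kN, M_O = 720.2 kN·m

Resultant of the distributed load: 13.35 × 2.8 = 37.38 kN at 4.7 m from O.
ΣF_x = 0: O_x = 0.
ΣF_y = 0: O_y − 13.35·2.8 − 50 − 55 = 0 → O_y = 142.4 kN.
ΣM about O: M_O − (13.35·2.8)·4.7 − 50·5.5 − 55·4.9 = 0 → M_O = 720.2 kN·m.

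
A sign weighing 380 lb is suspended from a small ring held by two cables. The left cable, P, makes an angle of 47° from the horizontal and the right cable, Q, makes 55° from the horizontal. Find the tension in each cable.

ΣF_x = 0: −T_P·cos47° + T_Q·cos55° = 0 → T_Q = 1.18903·T_P.
ΣF_y = 0: T_P·sin47° + T_Q·sin55° = 380.
Substitute: T_P·(0.731354 + 1.18903·0.819152) = 380 → T_P = 222.828 ≈ 222.8 lb.
Then T_Q = 1.18903 × 222.828 = 264.9 lb.

T_P = 222.8 lb, T_Q = 264.9 lb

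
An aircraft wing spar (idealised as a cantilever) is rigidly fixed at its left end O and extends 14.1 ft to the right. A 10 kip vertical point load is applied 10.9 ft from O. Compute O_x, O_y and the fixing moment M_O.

ΣF_x = 0: O_x = 0.
ΣF_y = 0: O_y − 10 = 0 → O_y = 10.00 kip.
ΣM about O: M_O − 10·10.9 = 0 → M_O = 109.0 kip·ft.

O_x = 0, O_y = 10.00 kip, M_O = 109.0 kip·ft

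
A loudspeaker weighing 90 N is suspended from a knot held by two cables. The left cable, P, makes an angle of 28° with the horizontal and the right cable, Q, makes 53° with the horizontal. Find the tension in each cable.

ΣF_x = 0: −T_P·cos28° + T_Q·cos53° = 0 → T_Q = 1.46714·T_P.
ΣF_y = 0: T_P·sin28° + T_Q·sin53° = 90.
Substitute: T_P·(0.469472 + 1.46714·0.798636) = 90 → T_P = 54.8385 ≈ 54.84 N.
Then T_Q = 1.46714 × 54.8385 = 80.46 N.

T_P = 54.84 N, T_Q = 80.46 N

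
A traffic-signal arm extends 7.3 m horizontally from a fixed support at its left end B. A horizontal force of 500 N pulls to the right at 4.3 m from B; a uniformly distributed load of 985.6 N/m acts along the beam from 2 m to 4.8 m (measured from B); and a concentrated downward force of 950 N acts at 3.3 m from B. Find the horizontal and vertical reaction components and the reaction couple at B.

Resultant of the distributed load: 985.6 × 2.8 = 2759.68 N at 3.4 m from B.
ΣF_x = 0: B_x + 500 = 0 → B_x = -500.0 N.
ΣF_y = 0: B_y − 985.6·2.8 − 950 = 0 → B_y = 3710 N.
ΣM about B: M_B − (985.6·2.8)·3.4 − 950·3.3 = 0 → M_B = 12520 N·m.

B_x = -500.0 N, B_y = 3710 N, M_B = 12520 N·m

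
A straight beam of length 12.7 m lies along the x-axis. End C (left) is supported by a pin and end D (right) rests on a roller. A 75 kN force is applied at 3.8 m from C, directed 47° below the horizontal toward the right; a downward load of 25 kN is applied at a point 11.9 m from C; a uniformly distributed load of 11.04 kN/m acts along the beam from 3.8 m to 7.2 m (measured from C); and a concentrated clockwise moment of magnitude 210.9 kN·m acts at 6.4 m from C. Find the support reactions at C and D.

C_x = -51.15 kN, C_y = 44.69 kN, D_y = 72.70 kN

Resultant of the distributed load: 11.04 × 3.4 = 37.536 kN at 5.5 m from C.
Moments about C: D_y·12.7 − 75·sin47°·3.8 − 25·11.9 − (11.04·3.4)·5.5 − 210.9 = 0 → D_y = 923.284/12.7 = 72.6995 ≈ 72.70 kN.
ΣF_y = 0: C_y + 72.6995 − 75·sin47° − 25 − 11.04·3.4 = 0 → C_y = 44.69 kN.
ΣF_x = 0: C_x + 75·cos47° = 0 → C_x = -51.15 kN.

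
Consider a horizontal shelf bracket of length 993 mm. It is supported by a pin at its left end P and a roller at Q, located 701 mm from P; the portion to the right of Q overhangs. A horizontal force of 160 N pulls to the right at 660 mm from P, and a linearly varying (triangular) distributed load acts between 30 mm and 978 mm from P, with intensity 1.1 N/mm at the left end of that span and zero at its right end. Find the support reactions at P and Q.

P_x = -160.0 N, P_y = 264.0 N, Q_y = 257.4 N

Resultant of the triangular load: ½ × 1.1 × 948 = 521.4 N, acting at 346 mm from P (one-third of the span from the peak).
Moments about P: Q_y·701 − (½·1.1·948)·346 = 0 → Q_y = 180404.4/701 = 257.353 ≈ 257.4 N.
ΣF_y = 0: P_y + 257.353 − ½·1.1·948 = 0 → P_y = 264.0 N.
ΣF_x = 0: P_x + 160 = 0 → P_x = -160.0 N.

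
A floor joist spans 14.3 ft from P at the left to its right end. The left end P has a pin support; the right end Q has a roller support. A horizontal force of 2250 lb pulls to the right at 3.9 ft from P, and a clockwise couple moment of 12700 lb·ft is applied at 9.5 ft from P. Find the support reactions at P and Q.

P_x = -2250 lb, P_y = -888.1 lb, Q_y = 888.1 lb

Taking moments about P: Q_y·14.3 − 12700 = 0 → Q_y = 12700/14.3 = 888.112 ≈ 888.1 lb.
ΣF_y = 0: P_y + 888.112  = 0 → P_y = -888.1 lb.
ΣF_x = 0: P_x + 2250 = 0 → P_x = -2250 lb.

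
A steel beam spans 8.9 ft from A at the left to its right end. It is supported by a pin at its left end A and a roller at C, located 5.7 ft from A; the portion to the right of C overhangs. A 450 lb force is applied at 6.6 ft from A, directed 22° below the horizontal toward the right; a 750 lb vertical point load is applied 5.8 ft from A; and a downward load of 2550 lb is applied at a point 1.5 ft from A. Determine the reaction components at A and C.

A_x = -417.2 lb, A_y = 1839 lb, C_y = 1629 lb

Taking moments about A: C_y·5.7 − 450·sin22°·6.6 − 750·5.8 − 2550·1.5 = 0 → C_y = 9287.58/5.7 = 1629.4 ≈ 1629 lb.
ΣF_y = 0: A_y + 1629.4 − 450·sin22° − 750 − 2550 = 0 → A_y = 1839 lb.
ΣF_x = 0: A_x + 450·cos22° = 0 → A_x = -417.2 lb.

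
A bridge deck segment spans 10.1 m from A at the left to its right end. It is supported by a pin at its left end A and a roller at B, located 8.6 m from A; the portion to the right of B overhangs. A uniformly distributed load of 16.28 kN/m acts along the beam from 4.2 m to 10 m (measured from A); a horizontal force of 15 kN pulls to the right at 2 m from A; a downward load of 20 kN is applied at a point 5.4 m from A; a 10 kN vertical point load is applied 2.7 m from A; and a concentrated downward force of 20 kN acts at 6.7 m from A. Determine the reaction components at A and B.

A_x = -15.00 kN, A_y = 35.19 kN, B_y = 109.2 kN

Resultant of the distributed load: 16.28 × 5.8 = 94.424 kN at 7.1 m from A.
Moments about A: B_y·8.6 − (16.28·5.8)·7.1 − 20·5.4 − 10·2.7 − 20·6.7 = 0 → B_y = 939.4104/8.6 = 109.234 ≈ 109.2 kN.
ΣF_y = 0: A_y + 109.234 − 16.28·5.8 − 20 − 10 − 20 = 0 → A_y = 35.19 kN.
ΣF_x = 0: A_x + 15 = 0 → A_x = -15.00 kN.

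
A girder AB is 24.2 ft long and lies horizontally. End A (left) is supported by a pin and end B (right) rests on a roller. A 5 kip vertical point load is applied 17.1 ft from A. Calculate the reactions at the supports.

A_x = 0, A_y = 1.467 kip, B_y = 3.533 kip

ΣM about A: B_y·24.2 − 5·17.1 = 0 → B_y = 85.5/24.2 = 3.53306 ≈ 3.533 kip.
ΣF_y = 0: A_y + 3.53306 − 5 = 0 → A_y = 1.467 kip.
ΣF_x = 0: no horizontal applied forces, so A_x = 0.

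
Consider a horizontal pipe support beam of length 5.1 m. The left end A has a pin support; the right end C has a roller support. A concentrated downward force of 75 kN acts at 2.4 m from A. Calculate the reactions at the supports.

A_x = 0, A_y = 39.71 kN, C_y = 35.29 kN

Moments about A: C_y·5.1 − 75·2.4 = 0 → C_y = 180/5.1 = 35.2941 ≈ 35.29 kN.
ΣF_y = 0: A_y + 35.2941 − 75 = 0 → A_y = 39.71 kN.
ΣF_x = 0: no horizontal applied forces, so A_x = 0.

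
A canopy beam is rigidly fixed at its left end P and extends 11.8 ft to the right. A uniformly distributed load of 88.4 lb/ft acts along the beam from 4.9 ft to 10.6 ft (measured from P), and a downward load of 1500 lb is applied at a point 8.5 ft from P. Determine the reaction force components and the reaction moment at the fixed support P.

P_x = 0, P_y = 2004 lb, M_P = 16660 lb·ft

Resultant of the distributed load: 88.4 × 5.7 = 503.88 lb at 7.75 ft from P.
ΣF_x = 0: P_x = 0.
ΣF_y = 0: P_y − 88.4·5.7 − 1500 = 0 → P_y = 2004 lb.
ΣM about P: M_P − (88.4·5.7)·7.75 − 1500·8.5 = 0 → M_P = 16660 lb·ft.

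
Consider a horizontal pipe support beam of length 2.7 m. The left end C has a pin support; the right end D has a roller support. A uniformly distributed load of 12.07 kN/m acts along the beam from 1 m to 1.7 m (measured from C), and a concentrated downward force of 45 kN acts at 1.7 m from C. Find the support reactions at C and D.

C_x = 0, C_y = 20.89 kN, D_y = 32.56 kN

Resultant of the distributed load: 12.07 × 0.7 = 8.449 kN at 1.35 m from C.
ΣM about C: D_y·2.7 − (12.07·0.7)·1.35 − 45·1.7 = 0 → D_y = 87.90615/2.7 = 32.5578 ≈ 32.56 kN.
ΣF_y = 0: C_y + 32.5578 − 12.07·0.7 − 45 = 0 → C_y = 20.89 kN.
ΣF_x = 0: no horizontal applied forces, so C_x = 0.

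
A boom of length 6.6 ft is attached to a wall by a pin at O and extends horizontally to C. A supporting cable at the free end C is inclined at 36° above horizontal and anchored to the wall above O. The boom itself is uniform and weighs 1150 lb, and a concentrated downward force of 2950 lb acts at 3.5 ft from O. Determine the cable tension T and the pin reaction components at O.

ΣM about O: T·sin36°·6.6 − 1150·3.3 − 2950·3.5 = 0 → T = 14120/(6.6·0.587785) = 3639.76 ≈ 3640 lb.
ΣF_x = 0: O_x − T·cos36° = 0 → O_x = 3639.76 × 0.809017 = 2945 lb.
ΣF_y = 0: O_y + T·sin36° − 1150 − 2950 = 0 → O_y = 4100 − 3639.76 × 0.587785 = 1961 lb.

T = 3640 lb, O_x = 2945 lb, O_y = 1961 lb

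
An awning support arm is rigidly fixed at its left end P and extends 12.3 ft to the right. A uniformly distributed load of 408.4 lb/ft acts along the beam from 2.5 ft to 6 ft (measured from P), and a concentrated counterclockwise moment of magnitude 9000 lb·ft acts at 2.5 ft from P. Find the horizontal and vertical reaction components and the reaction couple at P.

P_x = 0, P_y = 1429 lb, M_P = -2925 lb·ft

Resultant of the distributed load: 408.4 × 3.5 = 1429.4 lb at 4.25 ft from P.
ΣF_x = 0: P_x = 0.
ΣF_y = 0: P_y − 408.4·3.5 = 0 → P_y = 1429 lb.
ΣM about P: M_P − (408.4·3.5)·4.25 + 9000 = 0 → M_P = -2925 lb·ft.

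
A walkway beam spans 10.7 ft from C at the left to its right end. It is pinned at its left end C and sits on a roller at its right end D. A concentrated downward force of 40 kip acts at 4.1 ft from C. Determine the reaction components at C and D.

Moments about C: D_y·10.7 − 40·4.1 = 0 → D_y = 164/10.7 = 15.3271 ≈ 15.33 kip.
ΣF_y = 0: C_y + 15.3271 − 40 = 0 → C_y = 24.67 kip.
ΣF_x = 0: no horizontal applied forces, so C_x = 0.

C_x = 0, C_y = 24.67 kip, D_y = 15.33 kip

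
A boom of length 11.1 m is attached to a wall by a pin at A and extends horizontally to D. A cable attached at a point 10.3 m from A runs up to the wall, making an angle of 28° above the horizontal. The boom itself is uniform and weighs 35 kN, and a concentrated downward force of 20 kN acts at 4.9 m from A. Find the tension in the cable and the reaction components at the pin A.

T = 60.44 kN, A_x = 53.36 kN, A_y = 26.63 kN

ΣM about A: T·sin28°·10.3 − 35·5.55 − 20·4.9 = 0 → T = 292.25/(10.3·0.469472) = 60.4377 ≈ 60.44 kN.
ΣF_x = 0: A_x − T·cos28° = 0 → A_x = 60.4377 × 0.882948 = 53.36 kN.
ΣF_y = 0: A_y + T·sin28° − 35 − 20 = 0 → A_y = 55 − 60.4377 × 0.469472 = 26.63 kN.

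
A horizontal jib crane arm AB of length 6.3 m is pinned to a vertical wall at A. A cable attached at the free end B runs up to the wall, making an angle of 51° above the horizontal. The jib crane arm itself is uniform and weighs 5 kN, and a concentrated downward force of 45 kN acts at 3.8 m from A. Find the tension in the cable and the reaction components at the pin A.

T = 38.14 kN, A_x = 24.00 kN, A_y = 20.36 kN

ΣM about A: T·sin51°·6.3 − 5·3.15 − 45·3.8 = 0 → T = 186.75/(6.3·0.777146) = 38.1432 ≈ 38.14 kN.
ΣF_x = 0: A_x − T·cos51° = 0 → A_x = 38.1432 × 0.62932 = 24.00 kN.
ΣF_y = 0: A_y + T·sin51° − 5 − 45 = 0 → A_y = 50 − 38.1432 × 0.777146 = 20.36 kN.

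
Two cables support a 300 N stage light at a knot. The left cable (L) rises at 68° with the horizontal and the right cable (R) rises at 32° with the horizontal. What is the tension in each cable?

T_L = 258.3 N, T_R = 114.1 N

ΣF_x = 0: −T_L·cos68° + T_R·cos32° = 0 → T_R = 0.441728·T_L.
ΣF_y = 0: T_L·sin68° + T_R·sin32° = 300.
Substitute: T_L·(0.927184 + 0.441728·0.529919) = 300 → T_L = 258.339 ≈ 258.3 N.
Then T_R = 0.441728 × 258.339 = 114.1 N.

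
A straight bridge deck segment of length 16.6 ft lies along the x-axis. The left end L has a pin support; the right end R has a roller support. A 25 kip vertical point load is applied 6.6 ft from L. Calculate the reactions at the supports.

L_x = 0, L_y = 15.06 kip, R_y = 9.940 kip

Taking moments about L: R_y·16.6 − 25·6.6 = 0 → R_y = 165/16.6 = 9.93976 ≈ 9.940 kip.
ΣF_y = 0: L_y + 9.93976 − 25 = 0 → L_y = 15.06 kip.
ΣF_x = 0: no horizontal applied forces, so L_x = 0.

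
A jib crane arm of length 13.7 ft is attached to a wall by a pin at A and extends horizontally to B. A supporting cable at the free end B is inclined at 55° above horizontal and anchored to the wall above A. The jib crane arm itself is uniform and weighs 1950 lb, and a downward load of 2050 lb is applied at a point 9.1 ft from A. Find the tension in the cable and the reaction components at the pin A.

ΣM about A: T·sin55°·13.7 − 1950·6.85 − 2050·9.1 = 0 → T = 32012.5/(13.7·0.819152) = 2852.56 ≈ 2853 lb.
ΣF_x = 0: A_x − T·cos55° = 0 → A_x = 2852.56 × 0.573576 = 1636 lb.
ΣF_y = 0: A_y + T·sin55° − 1950 − 2050 = 0 → A_y = 4000 − 2852.56 × 0.819152 = 1663 lb.

T = 2853 lb, A_x = 1636 lb, A_y = 1663 lb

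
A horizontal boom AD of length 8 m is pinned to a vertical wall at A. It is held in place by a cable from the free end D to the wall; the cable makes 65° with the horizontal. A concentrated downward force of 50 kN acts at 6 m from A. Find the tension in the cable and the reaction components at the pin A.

ΣM about A: T·sin65°·8 − 50·6 = 0 → T = 300/(8·0.906308) = 41.3767 ≈ 41.38 kN.
ΣF_x = 0: A_x − T·cos65° = 0 → A_x = 41.3767 × 0.422618 = 17.49 kN.
ΣF_y = 0: A_y + T·sin65° − 50 = 0 → A_y = 50 − 41.3767 × 0.906308 = 12.50 kN.

T = 41.38 kN, A_x = 17.49 kN, A_y = 12.50 kN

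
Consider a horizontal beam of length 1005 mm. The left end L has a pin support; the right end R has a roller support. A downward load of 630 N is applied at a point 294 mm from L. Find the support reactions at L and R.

Moments about L: R_y·1005 − 630·294 = 0 → R_y = 185220/1005 = 184.299 ≈ 184.3 N.
ΣF_y = 0: L_y + 184.299 − 630 = 0 → L_y = 445.7 N.
ΣF_x = 0: no horizontal applied forces, so L_x = 0.

L_x = 0, L_y = 445.7 N, R_y = 184.3 N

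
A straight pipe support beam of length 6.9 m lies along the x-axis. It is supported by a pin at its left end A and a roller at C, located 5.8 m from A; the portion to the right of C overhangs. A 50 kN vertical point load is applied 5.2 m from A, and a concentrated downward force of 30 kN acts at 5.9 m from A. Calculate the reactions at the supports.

A_x = 0, A_y = 4.655 kN, C_y = 75.34 kN

Taking moments about A: C_y·5.8 − 50·5.2 − 30·5.9 = 0 → C_y = 437/5.8 = 75.3448 ≈ 75.34 kN.
ΣF_y = 0: A_y + 75.3448 − 50 − 30 = 0 → A_y = 4.655 kN.
ΣF_x = 0: no horizontal applied forces, so A_x = 0.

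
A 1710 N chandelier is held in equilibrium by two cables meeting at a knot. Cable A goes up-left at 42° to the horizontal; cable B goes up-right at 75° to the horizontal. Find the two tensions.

ΣF_x = 0: −T_A·cos42° + T_B·cos75° = 0 → T_B = 2.87129·T_A.
ΣF_y = 0: T_A·sin42° + T_B·sin75° = 1710.
Substitute: T_A·(0.669131 + 2.87129·0.965926) = 1710 → T_A = 496.72 ≈ 496.7 N.
Then T_B = 2.87129 × 496.72 = 1426 N.

T_A = 496.7 N, T_B = 1426 N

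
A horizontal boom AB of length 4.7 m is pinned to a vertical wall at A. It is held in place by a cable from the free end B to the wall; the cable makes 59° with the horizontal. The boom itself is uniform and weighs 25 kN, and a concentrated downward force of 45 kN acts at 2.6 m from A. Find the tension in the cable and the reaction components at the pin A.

T = 43.62 kN, A_x = 22.47 kN, A_y = 32.61 kN

ΣM about A: T·sin59°·4.7 − 25·2.35 − 45·2.6 = 0 → T = 175.75/(4.7·0.857167) = 43.6247 ≈ 43.62 kN.
ΣF_x = 0: A_x − T·cos59° = 0 → A_x = 43.6247 × 0.515038 = 22.47 kN.
ΣF_y = 0: A_y + T·sin59° − 25 − 45 = 0 → A_y = 70 − 43.6247 × 0.857167 = 32.61 kN.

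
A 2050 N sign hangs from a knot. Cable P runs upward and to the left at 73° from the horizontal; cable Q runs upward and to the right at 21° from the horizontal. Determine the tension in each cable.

T_P = 1919 N, T_Q = 600.8 N

ΣF_x = 0: −T_P·cos73° + T_Q·cos21° = 0 → T_Q = 0.313172·T_P.
ΣF_y = 0: T_P·sin73° + T_Q·sin21° = 2050.
Substitute: T_P·(0.956305 + 0.313172·0.358368) = 2050 → T_P = 1918.51 ≈ 1919 N.
Then T_Q = 0.313172 × 1918.51 = 600.8 N.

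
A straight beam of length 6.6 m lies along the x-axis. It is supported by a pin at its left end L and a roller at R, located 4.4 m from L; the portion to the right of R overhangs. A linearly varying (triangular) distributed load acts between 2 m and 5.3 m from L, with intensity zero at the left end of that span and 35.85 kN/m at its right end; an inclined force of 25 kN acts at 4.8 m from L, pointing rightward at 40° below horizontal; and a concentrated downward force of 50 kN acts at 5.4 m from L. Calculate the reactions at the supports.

Resultant of the triangular load: ½ × 35.85 × 3.3 = 59.1525 kN, acting at 4.2 m from L (one-third of the span from the peak).
Moments about L: R_y·4.4 − (½·35.85·3.3)·4.2 − 25·sin40°·4.8 − 50·5.4 = 0 → R_y = 595.575/4.4 = 135.358 ≈ 135.4 kN.
ΣF_y = 0: L_y + 135.358 − ½·35.85·3.3 − 25·sin40° − 50 = 0 → L_y = -10.14 kN.
ΣF_x = 0: L_x + 25·cos40° = 0 → L_x = -19.15 kN.

L_x = -19.15 kN, L_y = -10.14 kN, R_y = 135.4 kN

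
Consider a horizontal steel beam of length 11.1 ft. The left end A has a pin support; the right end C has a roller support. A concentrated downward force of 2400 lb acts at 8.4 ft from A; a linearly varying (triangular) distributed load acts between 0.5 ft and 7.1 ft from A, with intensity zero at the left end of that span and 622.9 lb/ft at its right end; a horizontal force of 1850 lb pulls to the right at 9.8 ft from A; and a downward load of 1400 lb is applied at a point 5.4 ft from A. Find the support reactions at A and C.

Resultant of the triangular load: ½ × 622.9 × 6.6 = 2055.57 lb, acting at 4.9 ft from A (one-third of the span from the peak).
ΣM about A: C_y·11.1 − 2400·8.4 − (½·622.9·6.6)·4.9 − 1400·5.4 = 0 → C_y = 37792.293/11.1 = 3404.71 ≈ 3405 lb.
ΣF_y = 0: A_y + 3404.71 − 2400 − ½·622.9·6.6 − 1400 = 0 → A_y = 2451 lb.
ΣF_x = 0: A_x + 1850 = 0 → A_x = -1850 lb.

A_x = -1850 lb, A_y = 2451 lb, C_y = 3405 lb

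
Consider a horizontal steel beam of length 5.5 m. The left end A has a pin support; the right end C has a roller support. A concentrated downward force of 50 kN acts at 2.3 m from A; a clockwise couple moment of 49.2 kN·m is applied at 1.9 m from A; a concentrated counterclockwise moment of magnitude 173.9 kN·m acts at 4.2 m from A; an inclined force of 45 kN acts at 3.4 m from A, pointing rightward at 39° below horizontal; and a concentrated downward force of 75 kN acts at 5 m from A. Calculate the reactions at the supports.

Taking moments about A: C_y·5.5 − 50·2.3 − 49.2 + 173.9 − 45·sin39°·3.4 − 75·5 = 0 → C_y = 461.586/5.5 = 83.9247 ≈ 83.92 kN.
ΣF_y = 0: A_y + 83.9247 − 50 − 45·sin39° − 75 = 0 → A_y = 69.39 kN.
ΣF_x = 0: A_x + 45·cos39° = 0 → A_x = -34.97 kN.

A_x = -34.97 kN, A_y = 69.39 kN, C_y = 83.92 kN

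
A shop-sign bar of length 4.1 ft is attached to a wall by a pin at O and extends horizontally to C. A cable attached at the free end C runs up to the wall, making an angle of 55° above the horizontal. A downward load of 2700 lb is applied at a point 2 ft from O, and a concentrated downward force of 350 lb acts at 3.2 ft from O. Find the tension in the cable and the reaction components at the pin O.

ΣM about O: T·sin55°·4.1 − 2700·2 − 350·3.2 = 0 → T = 6520/(4.1·0.819152) = 1941.33 ≈ 1941 lb.
ΣF_x = 0: O_x − T·cos55° = 0 → O_x = 1941.33 × 0.573576 = 1114 lb.
ΣF_y = 0: O_y + T·sin55° − 2700 − 350 = 0 → O_y = 3050 − 1941.33 × 0.819152 = 1460 lb.

T = 1941 lb, O_x = 1114 lb, O_y = 1460 lb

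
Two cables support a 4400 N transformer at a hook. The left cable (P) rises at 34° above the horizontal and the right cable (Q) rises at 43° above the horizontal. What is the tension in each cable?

T_P = 3303 N, T_Q = 3744 N

ΣF_x = 0: −T_P·cos34° + T_Q·cos43° = 0 → T_Q = 1.13357·T_P.
ΣF_y = 0: T_P·sin34° + T_Q·sin43° = 4400.
Substitute: T_P·(0.559193 + 1.13357·0.681998) = 4400 → T_P = 3302.6 ≈ 3303 N.
Then T_Q = 1.13357 × 3302.6 = 3744 N.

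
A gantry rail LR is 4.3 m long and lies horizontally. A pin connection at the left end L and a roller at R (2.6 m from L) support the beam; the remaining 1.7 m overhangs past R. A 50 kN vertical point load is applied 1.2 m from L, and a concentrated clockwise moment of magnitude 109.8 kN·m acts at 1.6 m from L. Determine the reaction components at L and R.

L_x = 0, L_y = -15.31 kN, R_y = 65.31 kN

ΣM about L: R_y·2.6 − 50·1.2 − 109.8 = 0 → R_y = 169.8/2.6 = 65.3077 ≈ 65.31 kN.
ΣF_y = 0: L_y + 65.3077 − 50 = 0 → L_y = -15.31 kN.
ΣF_x = 0: no horizontal applied forces, so L_x = 0.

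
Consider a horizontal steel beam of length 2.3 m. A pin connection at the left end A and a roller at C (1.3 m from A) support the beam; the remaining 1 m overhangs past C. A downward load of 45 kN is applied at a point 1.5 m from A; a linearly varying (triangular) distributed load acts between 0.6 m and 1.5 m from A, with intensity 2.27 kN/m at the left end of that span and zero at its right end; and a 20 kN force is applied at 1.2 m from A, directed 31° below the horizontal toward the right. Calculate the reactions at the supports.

Resultant of the triangular load: ½ × 2.27 × 0.9 = 1.0215 kN, acting at 0.9 m from A (one-third of the span from the peak).
ΣM about A: C_y·1.3 − 45·1.5 − (½·2.27·0.9)·0.9 − 20·sin31°·1.2 = 0 → C_y = 80.7803/1.3 = 62.1387 ≈ 62.14 kN.
ΣF_y = 0: A_y + 62.1387 − 45 − ½·2.27·0.9 − 20·sin31° = 0 → A_y = -5.816 kN.
ΣF_x = 0: A_x + 20·cos31° = 0 → A_x = -17.14 kN.

A_x = -17.14 kN, A_y = -5.816 kN, C_y = 62.14 kN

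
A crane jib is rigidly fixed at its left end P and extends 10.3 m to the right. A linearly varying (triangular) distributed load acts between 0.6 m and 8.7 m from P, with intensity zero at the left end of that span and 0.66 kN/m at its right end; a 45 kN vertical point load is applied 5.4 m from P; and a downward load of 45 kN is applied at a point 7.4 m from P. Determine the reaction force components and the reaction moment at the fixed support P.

P_x = 0, P_y = 92.67 kN, M_P = 592.0 kN·m

Resultant of the triangular load: ½ × 0.66 × 8.1 = 2.673 kN, acting at 6 m from P (one-third of the span from the peak).
ΣF_x = 0: P_x = 0.
ΣF_y = 0: P_y − ½·0.66·8.1 − 45 − 45 = 0 → P_y = 92.67 kN.
ΣM about P: M_P − (½·0.66·8.1)·6 − 45·5.4 − 45·7.4 = 0 → M_P = 592.0 kN·m.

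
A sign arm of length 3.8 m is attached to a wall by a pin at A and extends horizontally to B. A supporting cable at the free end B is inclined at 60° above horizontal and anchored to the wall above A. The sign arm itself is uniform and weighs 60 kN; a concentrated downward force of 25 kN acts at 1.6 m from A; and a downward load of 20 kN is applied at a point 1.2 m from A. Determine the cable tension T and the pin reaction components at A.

T = 54.09 kN, A_x = 27.04 kN, A_y = 58.16 kN

ΣM about A: T·sin60°·3.8 − 60·1.9 − 25·1.6 − 20·1.2 = 0 → T = 178/(3.8·0.866025) = 54.0886 ≈ 54.09 kN.
ΣF_x = 0: A_x − T·cos60° = 0 → A_x = 54.0886 × 0.5 = 27.04 kN.
ΣF_y = 0: A_y + T·sin60° − 60 − 25 − 20 = 0 → A_y = 105 − 54.0886 × 0.866025 = 58.16 kN.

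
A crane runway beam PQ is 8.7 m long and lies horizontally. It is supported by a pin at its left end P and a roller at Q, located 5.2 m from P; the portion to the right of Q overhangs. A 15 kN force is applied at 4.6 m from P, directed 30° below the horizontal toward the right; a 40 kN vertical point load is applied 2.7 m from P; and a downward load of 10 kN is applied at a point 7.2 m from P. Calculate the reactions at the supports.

P_x = -12.99 kN, P_y = 16.25 kN, Q_y = 41.25 kN

Moments about P: Q_y·5.2 − 15·sin30°·4.6 − 40·2.7 − 10·7.2 = 0 → Q_y = 214.5/5.2 = 41.25 kN.
ΣF_y = 0: P_y + 41.25 − 15·sin30° − 40 − 10 = 0 → P_y = 16.25 kN.
ΣF_x = 0: P_x + 15·cos30° = 0 → P_x = -12.99 kN.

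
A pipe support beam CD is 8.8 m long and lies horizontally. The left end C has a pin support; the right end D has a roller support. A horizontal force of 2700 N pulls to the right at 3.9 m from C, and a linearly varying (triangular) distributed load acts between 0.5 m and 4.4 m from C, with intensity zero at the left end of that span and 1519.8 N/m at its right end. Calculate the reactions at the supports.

Resultant of the triangular load: ½ × 1519.8 × 3.9 = 2963.61 N, acting at 3.1 m from C (one-third of the span from the peak).
ΣM about C: D_y·8.8 − (½·1519.8·3.9)·3.1 = 0 → D_y = 9187.191/8.8 = 1044 N.
ΣF_y = 0: C_y + 1044 − ½·1519.8·3.9 = 0 → C_y = 1920 N.
ΣF_x = 0: C_x + 2700 = 0 → C_x = -2700 N.

C_x = -2700 N, C_y = 1920 N, D_y = 1044 N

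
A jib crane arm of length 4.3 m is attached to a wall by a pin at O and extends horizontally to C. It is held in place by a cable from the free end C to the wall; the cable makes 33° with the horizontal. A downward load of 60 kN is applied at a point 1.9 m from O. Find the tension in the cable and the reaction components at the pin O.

T = 48.68 kN, O_x = 40.82 kN, O_y = 33.49 kN

ΣM about O: T·sin33°·4.3 − 60·1.9 = 0 → T = 114/(4.3·0.544639) = 48.6774 ≈ 48.68 kN.
ΣF_x = 0: O_x − T·cos33° = 0 → O_x = 48.6774 × 0.838671 = 40.82 kN.
ΣF_y = 0: O_y + T·sin33° − 60 = 0 → O_y = 60 − 48.6774 × 0.544639 = 33.49 kN.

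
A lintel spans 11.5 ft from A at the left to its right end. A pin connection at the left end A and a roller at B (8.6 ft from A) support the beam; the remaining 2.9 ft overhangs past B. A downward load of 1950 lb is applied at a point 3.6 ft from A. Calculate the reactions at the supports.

A_x = 0, A_y = 1134 lb, B_y = 816.3 lb

Moments about A: B_y·8.6 − 1950·3.6 = 0 → B_y = 7020/8.6 = 816.279 ≈ 816.3 lb.
ΣF_y = 0: A_y + 816.279 − 1950 = 0 → A_y = 1134 lb.
ΣF_x = 0: no horizontal applied forces, so A_x = 0.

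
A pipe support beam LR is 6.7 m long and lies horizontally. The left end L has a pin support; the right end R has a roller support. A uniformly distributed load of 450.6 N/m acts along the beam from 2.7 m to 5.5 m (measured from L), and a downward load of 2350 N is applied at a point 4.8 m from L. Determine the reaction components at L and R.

L_x = 0, L_y = 1156 N, R_y = 2456 N

Resultant of the distributed load: 450.6 × 2.8 = 1261.68 N at 4.1 m from L.
ΣM about L: R_y·6.7 − (450.6·2.8)·4.1 − 2350·4.8 = 0 → R_y = 16452.888/6.7 = 2455.65 ≈ 2456 N.
ΣF_y = 0: L_y + 2455.65 − 450.6·2.8 − 2350 = 0 → L_y = 1156 N.
ΣF_x = 0: no horizontal applied forces, so L_x = 0.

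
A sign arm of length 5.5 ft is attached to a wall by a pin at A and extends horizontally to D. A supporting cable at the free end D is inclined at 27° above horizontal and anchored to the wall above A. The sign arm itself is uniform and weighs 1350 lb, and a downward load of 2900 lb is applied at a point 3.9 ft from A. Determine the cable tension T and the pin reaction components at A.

ΣM about A: T·sin27°·5.5 − 1350·2.75 − 2900·3.9 = 0 → T = 15022.5/(5.5·0.45399) = 6016.35 ≈ 6016 lb.
ΣF_x = 0: A_x − T·cos27° = 0 → A_x = 6016.35 × 0.891007 = 5361 lb.
ΣF_y = 0: A_y + T·sin27° − 1350 − 2900 = 0 → A_y = 4250 − 6016.35 × 0.45399 = 1519 lb.

T = 6016 lb, A_x = 5361 lb, A_y = 1519 lb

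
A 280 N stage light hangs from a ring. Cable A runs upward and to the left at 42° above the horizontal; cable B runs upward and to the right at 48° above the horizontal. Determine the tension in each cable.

T_A = 187.4 N, T_B = 208.1 N

ΣF_x = 0: −T_A·cos42° + T_B·cos48° = 0 → T_B = 1.11061·T_A.
ΣF_y = 0: T_A·sin42° + T_B·sin48° = 280.
Substitute: T_A·(0.669131 + 1.11061·0.743145) = 280 → T_A = 187.357 ≈ 187.4 N.
Then T_B = 1.11061 × 187.357 = 208.1 N.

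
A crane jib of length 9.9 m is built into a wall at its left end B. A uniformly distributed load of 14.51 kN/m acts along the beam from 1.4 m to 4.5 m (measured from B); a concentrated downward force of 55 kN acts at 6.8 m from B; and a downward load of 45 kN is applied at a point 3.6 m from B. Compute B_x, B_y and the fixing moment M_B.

Resultant of the distributed load: 14.51 × 3.1 = 44.981 kN at 2.95 m from B.
ΣF_x = 0: B_x = 0.
ΣF_y = 0: B_y − 14.51·3.1 − 55 − 45 = 0 → B_y = 145.0 kN.
ΣM about B: M_B − (14.51·3.1)·2.95 − 55·6.8 − 45·3.6 = 0 → M_B = 668.7 kN·m.

B_x = 0, B_y = 145.0 kN, M_B = 668.7 kN·m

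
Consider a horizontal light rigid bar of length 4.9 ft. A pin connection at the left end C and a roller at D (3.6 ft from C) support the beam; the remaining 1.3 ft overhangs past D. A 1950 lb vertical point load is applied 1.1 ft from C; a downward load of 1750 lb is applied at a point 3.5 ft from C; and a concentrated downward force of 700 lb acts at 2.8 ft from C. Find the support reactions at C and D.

C_x = 0, C_y = 1558 lb, D_y = 2842 lb

ΣM about C: D_y·3.6 − 1950·1.1 − 1750·3.5 − 700·2.8 = 0 → D_y = 10230/3.6 = 2841.67 ≈ 2842 lb.
ΣF_y = 0: C_y + 2841.67 − 1950 − 1750 − 700 = 0 → C_y = 1558 lb.
ΣF_x = 0: no horizontal applied forces, so C_x = 0.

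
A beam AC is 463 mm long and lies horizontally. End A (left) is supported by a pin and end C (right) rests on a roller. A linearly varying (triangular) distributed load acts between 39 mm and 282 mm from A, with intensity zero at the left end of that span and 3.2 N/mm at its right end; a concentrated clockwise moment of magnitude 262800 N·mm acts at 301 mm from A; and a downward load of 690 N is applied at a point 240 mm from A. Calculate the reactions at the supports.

Resultant of the triangular load: ½ × 3.2 × 243 = 388.8 N, acting at 201 mm from A (one-third of the span from the peak).
ΣM about A: C_y·463 − (½·3.2·243)·201 − 262800 − 690·240 = 0 → C_y = 506548.8/463 = 1094.06 ≈ 1094 N.
ΣF_y = 0: A_y + 1094.06 − ½·3.2·243 − 690 = 0 → A_y = -15.26 N.
ΣF_x = 0: no horizontal applied forces, so A_x = 0.

A_x = 0, A_y = -15.26 N, C_y = 1094 N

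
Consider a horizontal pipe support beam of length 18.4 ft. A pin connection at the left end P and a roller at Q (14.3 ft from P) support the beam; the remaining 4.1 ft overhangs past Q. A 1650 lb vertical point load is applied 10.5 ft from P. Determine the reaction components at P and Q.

Taking moments about P: Q_y·14.3 − 1650·10.5 = 0 → Q_y = 17325/14.3 = 1211.54 ≈ 1212 lb.
ΣF_y = 0: P_y + 1211.54 − 1650 = 0 → P_y = 438.5 lb.
ΣF_x = 0: no horizontal applied forces, so P_x = 0.

P_x = 0, P_y = 438.5 lb, Q_y = 1212 lb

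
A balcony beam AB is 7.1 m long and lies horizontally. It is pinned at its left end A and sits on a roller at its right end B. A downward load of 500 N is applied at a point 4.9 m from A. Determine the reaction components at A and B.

Moments about A: B_y·7.1 − 500·4.9 = 0 → B_y = 2450/7.1 = 345.07 ≈ 345.1 N.
ΣF_y = 0: A_y + 345.07 − 500 = 0 → A_y = 154.9 N.
ΣF_x = 0: no horizontal applied forces, so A_x = 0.

A_x = 0, A_y = 154.9 N, B_y = 345.1 N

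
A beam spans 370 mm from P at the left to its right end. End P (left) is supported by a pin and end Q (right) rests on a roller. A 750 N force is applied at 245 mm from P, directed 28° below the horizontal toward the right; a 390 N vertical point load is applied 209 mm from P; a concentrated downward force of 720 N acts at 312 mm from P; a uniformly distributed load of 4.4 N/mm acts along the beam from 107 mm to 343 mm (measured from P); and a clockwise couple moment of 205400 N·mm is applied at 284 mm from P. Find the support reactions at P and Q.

Resultant of the distributed load: 4.4 × 236 = 1038.4 N at 225 mm from P.
ΣM about P: Q_y·370 − 750·sin28°·245 − 390·209 − 720·312 − (4.4·236)·225 − 205400 = 0 → Q_y = 831455/370 = 2247.18 ≈ 2247 N.
ΣF_y = 0: P_y + 2247.18 − 750·sin28° − 390 − 720 − 4.4·236 = 0 → P_y = 253.3 N.
ΣF_x = 0: P_x + 750·cos28° = 0 → P_x = -662.2 N.

P_x = -662.2 N, P_y = 253.3 N, Q_y = 2247 N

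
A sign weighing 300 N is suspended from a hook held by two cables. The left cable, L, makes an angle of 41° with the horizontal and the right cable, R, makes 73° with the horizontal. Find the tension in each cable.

T_L = 96.01 N, T_R = 247.8 N

ΣF_x = 0: −T_L·cos41° + T_R·cos73° = 0 → T_R = 2.58134·T_L.
ΣF_y = 0: T_L·sin41° + T_R·sin73° = 300.
Substitute: T_L·(0.656059 + 2.58134·0.956305) = 300 → T_L = 96.0121 ≈ 96.01 N.
Then T_R = 2.58134 × 96.0121 = 247.8 N.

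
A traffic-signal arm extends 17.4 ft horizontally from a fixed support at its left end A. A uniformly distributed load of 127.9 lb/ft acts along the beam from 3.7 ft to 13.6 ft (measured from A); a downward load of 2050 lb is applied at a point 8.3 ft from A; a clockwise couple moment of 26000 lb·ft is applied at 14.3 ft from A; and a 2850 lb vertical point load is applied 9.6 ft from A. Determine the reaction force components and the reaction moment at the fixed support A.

Resultant of the distributed load: 127.9 × 9.9 = 1266.21 lb at 8.65 ft from A.
ΣF_x = 0: A_x = 0.
ΣF_y = 0: A_y − 127.9·9.9 − 2050 − 2850 = 0 → A_y = 6166 lb.
ΣM about A: M_A − (127.9·9.9)·8.65 − 2050·8.3 − 26000 − 2850·9.6 = 0 → M_A = 81330 lb·ft.

A_x = 0, A_y = 6166 lb, M_A = 81330 lb·ft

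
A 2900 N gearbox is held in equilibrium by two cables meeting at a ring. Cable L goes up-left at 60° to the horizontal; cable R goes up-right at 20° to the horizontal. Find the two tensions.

ΣF_x = 0: −T_L·cos60° + T_R·cos20° = 0 → T_R = 0.532089·T_L.
ΣF_y = 0: T_L·sin60° + T_R·sin20° = 2900.
Substitute: T_L·(0.866025 + 0.532089·0.34202) = 2900 → T_L = 2767.15 ≈ 2767 N.
Then T_R = 0.532089 × 2767.15 = 1472 N.

T_L = 2767 N, T_R = 1472 N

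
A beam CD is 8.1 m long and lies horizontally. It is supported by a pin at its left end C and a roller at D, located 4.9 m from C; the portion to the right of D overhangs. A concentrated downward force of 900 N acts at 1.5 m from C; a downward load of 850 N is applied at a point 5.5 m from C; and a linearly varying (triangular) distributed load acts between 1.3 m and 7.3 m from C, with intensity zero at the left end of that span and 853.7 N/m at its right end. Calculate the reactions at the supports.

C_x = 0, C_y = 311.3 N, D_y = 4000 N

Resultant of the triangular load: ½ × 853.7 × 6 = 2561.1 N, acting at 5.3 m from C (one-third of the span from the peak).
Taking moments about C: D_y·4.9 − 900·1.5 − 850·5.5 − (½·853.7·6)·5.3 = 0 → D_y = 19598.83/4.9 = 3999.76 ≈ 4000 N.
ΣF_y = 0: C_y + 3999.76 − 900 − 850 − ½·853.7·6 = 0 → C_y = 311.3 N.
ΣF_x = 0: no horizontal applied forces, so C_x = 0.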